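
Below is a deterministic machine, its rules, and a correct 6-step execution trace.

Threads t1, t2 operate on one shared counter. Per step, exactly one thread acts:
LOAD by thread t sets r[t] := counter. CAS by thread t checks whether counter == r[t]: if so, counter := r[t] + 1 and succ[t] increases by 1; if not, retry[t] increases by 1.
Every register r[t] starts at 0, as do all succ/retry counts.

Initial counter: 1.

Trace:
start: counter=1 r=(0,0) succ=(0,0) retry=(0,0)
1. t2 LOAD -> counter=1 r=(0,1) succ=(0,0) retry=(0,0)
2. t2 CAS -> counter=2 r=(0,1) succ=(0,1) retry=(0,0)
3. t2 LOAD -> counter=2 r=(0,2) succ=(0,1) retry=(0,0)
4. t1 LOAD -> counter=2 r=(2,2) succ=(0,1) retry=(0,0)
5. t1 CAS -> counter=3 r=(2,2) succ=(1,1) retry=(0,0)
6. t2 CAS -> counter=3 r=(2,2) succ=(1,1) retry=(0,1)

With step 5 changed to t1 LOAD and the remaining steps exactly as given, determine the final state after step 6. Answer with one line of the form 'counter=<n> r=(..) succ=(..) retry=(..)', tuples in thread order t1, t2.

counter=3 r=(2,2) succ=(0,2) retry=(0,0)

(re-executing from step 5 with the substitution; state before step 5: counter=2 r=(2,2) succ=(0,1) retry=(0,0))
5. t1 LOAD -> counter=2 r=(2,2) succ=(0,1) retry=(0,0)
6. t2 CAS -> counter=3 r=(2,2) succ=(0,2) retry=(0,0)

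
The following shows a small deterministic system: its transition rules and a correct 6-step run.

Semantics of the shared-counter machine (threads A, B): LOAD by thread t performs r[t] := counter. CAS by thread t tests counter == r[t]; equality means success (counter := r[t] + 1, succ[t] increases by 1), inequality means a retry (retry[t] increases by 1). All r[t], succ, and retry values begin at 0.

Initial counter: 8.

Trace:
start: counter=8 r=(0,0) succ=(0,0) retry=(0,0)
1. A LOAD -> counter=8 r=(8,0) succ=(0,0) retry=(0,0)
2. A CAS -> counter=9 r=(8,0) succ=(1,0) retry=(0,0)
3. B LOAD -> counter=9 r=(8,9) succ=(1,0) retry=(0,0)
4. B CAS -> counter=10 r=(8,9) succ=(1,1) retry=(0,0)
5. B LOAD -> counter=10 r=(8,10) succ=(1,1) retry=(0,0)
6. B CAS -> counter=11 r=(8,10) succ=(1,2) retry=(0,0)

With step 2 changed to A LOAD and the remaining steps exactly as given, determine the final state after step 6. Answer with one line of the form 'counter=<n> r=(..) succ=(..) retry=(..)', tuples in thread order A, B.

counter=10 r=(8,9) succ=(0,2) retry=(0,0)

(re-executing from step 2 with the substitution; state before step 2: counter=8 r=(8,0) succ=(0,0) retry=(0,0))
2. A LOAD -> counter=8 r=(8,0) succ=(0,0) retry=(0,0)
3. B LOAD -> counter=8 r=(8,8) succ=(0,0) retry=(0,0)
4. B CAS -> counter=9 r=(8,8) succ=(0,1) retry=(0,0)
5. B LOAD -> counter=9 r=(8,9) succ=(0,1) retry=(0,0)
6. B CAS -> counter=10 r=(8,9) succ=(0,2) retry=(0,0)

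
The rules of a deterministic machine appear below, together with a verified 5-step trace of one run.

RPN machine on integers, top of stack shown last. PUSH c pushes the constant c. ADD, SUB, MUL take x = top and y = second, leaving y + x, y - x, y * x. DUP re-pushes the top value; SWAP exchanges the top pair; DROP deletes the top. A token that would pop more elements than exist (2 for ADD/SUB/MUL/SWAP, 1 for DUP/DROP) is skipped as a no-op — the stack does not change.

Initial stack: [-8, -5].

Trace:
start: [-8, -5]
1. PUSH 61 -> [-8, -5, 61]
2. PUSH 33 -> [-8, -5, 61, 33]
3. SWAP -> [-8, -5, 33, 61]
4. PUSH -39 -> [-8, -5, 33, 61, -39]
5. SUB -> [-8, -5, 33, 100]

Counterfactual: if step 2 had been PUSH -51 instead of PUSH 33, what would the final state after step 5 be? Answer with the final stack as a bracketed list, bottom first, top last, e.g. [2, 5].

[-8, -5, -51, 100]

(re-executing from step 2 with the substitution; state before step 2: [-8, -5, 61])
2. PUSH -51 -> [-8, -5, 61, -51]
3. SWAP -> [-8, -5, -51, 61]
4. PUSH -39 -> [-8, -5, -51, 61, -39]
5. SUB -> [-8, -5, -51, 100]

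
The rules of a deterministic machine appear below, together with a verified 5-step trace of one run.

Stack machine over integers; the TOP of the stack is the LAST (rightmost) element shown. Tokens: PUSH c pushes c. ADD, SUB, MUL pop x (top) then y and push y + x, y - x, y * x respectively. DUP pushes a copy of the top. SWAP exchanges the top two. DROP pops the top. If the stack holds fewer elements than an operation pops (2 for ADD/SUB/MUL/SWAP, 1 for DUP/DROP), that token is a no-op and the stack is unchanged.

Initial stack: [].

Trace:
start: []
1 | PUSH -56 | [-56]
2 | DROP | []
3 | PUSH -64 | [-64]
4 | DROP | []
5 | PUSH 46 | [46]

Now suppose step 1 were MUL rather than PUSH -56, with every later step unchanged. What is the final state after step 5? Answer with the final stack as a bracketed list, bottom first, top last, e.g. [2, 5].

[46]

(re-executing from step 1 with the substitution; state before step 1: [])
1 | MUL | []
2 | DROP | []
3 | PUSH -64 | [-64]
4 | DROP | []
5 | PUSH 46 | [46]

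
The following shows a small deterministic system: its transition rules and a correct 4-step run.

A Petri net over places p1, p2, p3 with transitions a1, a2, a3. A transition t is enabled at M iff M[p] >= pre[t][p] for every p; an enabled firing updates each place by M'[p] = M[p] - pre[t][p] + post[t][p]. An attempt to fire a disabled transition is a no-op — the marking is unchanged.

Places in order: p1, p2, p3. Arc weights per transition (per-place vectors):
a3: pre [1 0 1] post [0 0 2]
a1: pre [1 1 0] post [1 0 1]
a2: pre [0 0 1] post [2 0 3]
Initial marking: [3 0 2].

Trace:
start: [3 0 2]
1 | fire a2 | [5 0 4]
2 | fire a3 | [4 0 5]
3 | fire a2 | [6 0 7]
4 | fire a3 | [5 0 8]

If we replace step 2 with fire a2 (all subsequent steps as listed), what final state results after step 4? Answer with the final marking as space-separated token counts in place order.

(re-executing from step 2 with the substitution; state before step 2: [5 0 4])
2 | fire a2 | [7 0 6]
3 | fire a2 | [9 0 8]
4 | fire a3 | [8 0 9]

8 0 9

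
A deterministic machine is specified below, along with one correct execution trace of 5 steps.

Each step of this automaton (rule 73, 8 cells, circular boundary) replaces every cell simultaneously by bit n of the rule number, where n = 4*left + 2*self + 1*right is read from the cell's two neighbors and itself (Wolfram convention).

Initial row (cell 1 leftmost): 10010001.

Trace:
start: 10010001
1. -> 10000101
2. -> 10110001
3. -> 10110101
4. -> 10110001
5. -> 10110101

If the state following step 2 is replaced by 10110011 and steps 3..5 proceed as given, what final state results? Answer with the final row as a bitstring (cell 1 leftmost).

state after step 2 := 10110011
3. -> 10110010
4. -> 00110000
5. -> 10110111

10110111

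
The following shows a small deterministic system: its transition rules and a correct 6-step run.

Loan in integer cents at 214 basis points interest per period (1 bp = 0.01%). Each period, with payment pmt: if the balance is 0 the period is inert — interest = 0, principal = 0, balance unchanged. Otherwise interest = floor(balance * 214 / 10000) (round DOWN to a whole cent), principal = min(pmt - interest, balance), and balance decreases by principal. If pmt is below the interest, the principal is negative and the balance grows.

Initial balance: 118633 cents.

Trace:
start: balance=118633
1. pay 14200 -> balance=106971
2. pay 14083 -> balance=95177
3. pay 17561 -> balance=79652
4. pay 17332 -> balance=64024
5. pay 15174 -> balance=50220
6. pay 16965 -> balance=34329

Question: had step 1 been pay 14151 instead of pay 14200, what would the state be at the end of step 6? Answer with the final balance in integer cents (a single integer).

(re-executing from step 1 with the substitution; state before step 1: balance=118633)
1. pay 14151 -> balance=107020
2. pay 14083 -> balance=95227
3. pay 17561 -> balance=79703
4. pay 17332 -> balance=64076
5. pay 15174 -> balance=50273
6. pay 16965 -> balance=34383

34383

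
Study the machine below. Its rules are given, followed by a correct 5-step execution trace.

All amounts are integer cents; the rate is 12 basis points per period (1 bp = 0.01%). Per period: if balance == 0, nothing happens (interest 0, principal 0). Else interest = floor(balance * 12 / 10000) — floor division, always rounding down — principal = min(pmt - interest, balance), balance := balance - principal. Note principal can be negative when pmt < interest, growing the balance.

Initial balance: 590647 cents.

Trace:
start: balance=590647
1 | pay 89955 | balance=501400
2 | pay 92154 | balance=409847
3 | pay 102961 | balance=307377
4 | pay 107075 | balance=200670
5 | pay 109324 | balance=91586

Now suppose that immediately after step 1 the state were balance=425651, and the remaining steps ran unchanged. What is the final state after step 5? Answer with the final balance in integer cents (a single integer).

15473

state after step 1 := balance=425651
2 | pay 92154 | balance=334007
3 | pay 102961 | balance=231446
4 | pay 107075 | balance=124648
5 | pay 109324 | balance=15473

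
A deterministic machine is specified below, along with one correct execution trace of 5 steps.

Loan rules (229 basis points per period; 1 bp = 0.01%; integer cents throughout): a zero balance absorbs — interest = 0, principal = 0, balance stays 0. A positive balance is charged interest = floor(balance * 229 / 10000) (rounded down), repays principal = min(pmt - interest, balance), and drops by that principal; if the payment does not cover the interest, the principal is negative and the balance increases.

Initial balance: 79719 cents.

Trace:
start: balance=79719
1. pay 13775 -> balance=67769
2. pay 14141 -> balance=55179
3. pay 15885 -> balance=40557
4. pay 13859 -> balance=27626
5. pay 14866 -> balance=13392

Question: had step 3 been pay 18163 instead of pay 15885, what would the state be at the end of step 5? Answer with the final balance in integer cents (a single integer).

11009

(re-executing from step 3 with the substitution; state before step 3: balance=55179)
3. pay 18163 -> balance=38279
4. pay 13859 -> balance=25296
5. pay 14866 -> balance=11009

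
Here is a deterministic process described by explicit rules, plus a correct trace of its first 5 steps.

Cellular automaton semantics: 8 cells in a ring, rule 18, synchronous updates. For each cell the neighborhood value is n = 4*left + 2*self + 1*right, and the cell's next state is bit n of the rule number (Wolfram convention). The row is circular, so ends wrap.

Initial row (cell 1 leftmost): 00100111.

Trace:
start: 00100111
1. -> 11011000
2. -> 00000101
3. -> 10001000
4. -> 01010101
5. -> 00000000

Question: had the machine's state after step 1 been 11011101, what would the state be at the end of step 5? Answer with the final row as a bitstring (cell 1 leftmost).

00000000

state after step 1 := 11011101
2. -> 00000000
3. -> 00000000
4. -> 00000000
5. -> 00000000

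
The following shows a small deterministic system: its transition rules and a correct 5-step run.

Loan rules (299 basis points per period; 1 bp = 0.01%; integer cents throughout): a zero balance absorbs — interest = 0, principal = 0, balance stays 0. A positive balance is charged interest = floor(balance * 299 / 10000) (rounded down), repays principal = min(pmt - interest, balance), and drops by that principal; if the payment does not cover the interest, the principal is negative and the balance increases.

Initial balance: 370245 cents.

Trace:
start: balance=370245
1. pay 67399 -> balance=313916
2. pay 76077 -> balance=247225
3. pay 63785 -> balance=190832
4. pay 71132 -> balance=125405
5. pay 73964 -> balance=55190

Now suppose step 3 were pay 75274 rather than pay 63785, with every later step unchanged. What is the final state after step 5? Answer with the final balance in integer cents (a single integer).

43004

(re-executing from step 3 with the substitution; state before step 3: balance=247225)
3. pay 75274 -> balance=179343
4. pay 71132 -> balance=113573
5. pay 73964 -> balance=43004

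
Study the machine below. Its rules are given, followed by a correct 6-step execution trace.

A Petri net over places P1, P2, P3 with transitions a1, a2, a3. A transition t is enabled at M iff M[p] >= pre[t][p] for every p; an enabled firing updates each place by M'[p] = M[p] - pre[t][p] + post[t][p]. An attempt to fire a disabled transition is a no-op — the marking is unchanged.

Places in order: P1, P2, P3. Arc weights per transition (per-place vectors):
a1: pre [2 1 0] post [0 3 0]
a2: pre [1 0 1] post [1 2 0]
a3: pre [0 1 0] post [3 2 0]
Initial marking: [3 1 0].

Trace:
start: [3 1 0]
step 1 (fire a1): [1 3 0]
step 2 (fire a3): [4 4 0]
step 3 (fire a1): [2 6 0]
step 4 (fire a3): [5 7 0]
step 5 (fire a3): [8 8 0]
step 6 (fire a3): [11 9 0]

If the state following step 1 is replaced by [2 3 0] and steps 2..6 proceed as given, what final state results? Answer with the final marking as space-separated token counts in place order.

12 9 0

state after step 1 := [2 3 0]
step 2 (fire a3): [5 4 0]
step 3 (fire a1): [3 6 0]
step 4 (fire a3): [6 7 0]
step 5 (fire a3): [9 8 0]
step 6 (fire a3): [12 9 0]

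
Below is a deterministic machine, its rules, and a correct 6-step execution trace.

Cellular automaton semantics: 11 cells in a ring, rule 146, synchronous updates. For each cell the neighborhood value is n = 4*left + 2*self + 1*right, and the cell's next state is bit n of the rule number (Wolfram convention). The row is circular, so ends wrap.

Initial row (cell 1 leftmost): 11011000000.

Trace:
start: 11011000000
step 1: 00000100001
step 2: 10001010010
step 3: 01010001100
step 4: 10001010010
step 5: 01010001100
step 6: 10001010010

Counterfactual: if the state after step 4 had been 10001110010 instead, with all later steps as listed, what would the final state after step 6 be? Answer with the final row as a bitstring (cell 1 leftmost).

state after step 4 := 10001110010
step 5: 01010101100
step 6: 10000000010

10000000010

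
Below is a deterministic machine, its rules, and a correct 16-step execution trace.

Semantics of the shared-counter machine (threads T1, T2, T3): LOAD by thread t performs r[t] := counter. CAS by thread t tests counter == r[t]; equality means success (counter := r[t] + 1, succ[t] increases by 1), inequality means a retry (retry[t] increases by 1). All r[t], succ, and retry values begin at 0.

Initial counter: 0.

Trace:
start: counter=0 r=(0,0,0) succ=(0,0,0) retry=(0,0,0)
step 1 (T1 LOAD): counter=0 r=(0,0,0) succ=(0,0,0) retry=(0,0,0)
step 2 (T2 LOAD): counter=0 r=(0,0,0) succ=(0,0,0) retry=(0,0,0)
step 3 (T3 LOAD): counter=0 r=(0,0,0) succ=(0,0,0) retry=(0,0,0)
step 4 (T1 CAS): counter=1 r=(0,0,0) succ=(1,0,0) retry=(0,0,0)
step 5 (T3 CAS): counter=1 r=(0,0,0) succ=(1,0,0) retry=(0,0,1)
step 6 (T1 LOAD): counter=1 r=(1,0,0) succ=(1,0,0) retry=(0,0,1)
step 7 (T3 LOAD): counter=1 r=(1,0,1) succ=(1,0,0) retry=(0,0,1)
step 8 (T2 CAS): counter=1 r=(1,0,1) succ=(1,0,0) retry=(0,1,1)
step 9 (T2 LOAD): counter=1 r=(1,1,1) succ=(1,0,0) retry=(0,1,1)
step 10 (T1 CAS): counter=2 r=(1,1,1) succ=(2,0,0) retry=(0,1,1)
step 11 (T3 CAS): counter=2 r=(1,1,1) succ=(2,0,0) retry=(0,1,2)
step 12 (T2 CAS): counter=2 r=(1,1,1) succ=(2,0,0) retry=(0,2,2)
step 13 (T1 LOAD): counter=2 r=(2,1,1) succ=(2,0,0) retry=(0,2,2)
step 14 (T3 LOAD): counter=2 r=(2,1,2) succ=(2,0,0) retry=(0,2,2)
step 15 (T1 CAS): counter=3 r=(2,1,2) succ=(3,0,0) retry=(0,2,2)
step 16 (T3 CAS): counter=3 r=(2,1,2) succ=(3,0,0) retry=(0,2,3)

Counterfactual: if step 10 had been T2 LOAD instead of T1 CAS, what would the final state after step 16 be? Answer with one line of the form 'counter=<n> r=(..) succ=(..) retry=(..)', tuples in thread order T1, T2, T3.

(re-executing from step 10 with the substitution; state before step 10: counter=1 r=(1,1,1) succ=(1,0,0) retry=(0,1,1))
step 10 (T2 LOAD): counter=1 r=(1,1,1) succ=(1,0,0) retry=(0,1,1)
step 11 (T3 CAS): counter=2 r=(1,1,1) succ=(1,0,1) retry=(0,1,1)
step 12 (T2 CAS): counter=2 r=(1,1,1) succ=(1,0,1) retry=(0,2,1)
step 13 (T1 LOAD): counter=2 r=(2,1,1) succ=(1,0,1) retry=(0,2,1)
step 14 (T3 LOAD): counter=2 r=(2,1,2) succ=(1,0,1) retry=(0,2,1)
step 15 (T1 CAS): counter=3 r=(2,1,2) succ=(2,0,1) retry=(0,2,1)
step 16 (T3 CAS): counter=3 r=(2,1,2) succ=(2,0,1) retry=(0,2,2)

counter=3 r=(2,1,2) succ=(2,0,1) retry=(0,2,2)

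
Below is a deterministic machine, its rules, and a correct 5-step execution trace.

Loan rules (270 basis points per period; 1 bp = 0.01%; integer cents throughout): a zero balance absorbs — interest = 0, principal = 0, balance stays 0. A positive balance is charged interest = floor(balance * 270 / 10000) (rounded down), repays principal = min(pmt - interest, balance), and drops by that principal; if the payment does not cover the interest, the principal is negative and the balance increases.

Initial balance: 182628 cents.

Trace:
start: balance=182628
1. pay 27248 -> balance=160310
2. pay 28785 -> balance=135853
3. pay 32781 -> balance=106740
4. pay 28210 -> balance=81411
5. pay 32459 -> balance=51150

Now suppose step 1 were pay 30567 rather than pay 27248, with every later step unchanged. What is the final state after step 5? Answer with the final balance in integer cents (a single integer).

47457

(re-executing from step 1 with the substitution; state before step 1: balance=182628)
1. pay 30567 -> balance=156991
2. pay 28785 -> balance=132444
3. pay 32781 -> balance=103238
4. pay 28210 -> balance=77815
5. pay 32459 -> balance=47457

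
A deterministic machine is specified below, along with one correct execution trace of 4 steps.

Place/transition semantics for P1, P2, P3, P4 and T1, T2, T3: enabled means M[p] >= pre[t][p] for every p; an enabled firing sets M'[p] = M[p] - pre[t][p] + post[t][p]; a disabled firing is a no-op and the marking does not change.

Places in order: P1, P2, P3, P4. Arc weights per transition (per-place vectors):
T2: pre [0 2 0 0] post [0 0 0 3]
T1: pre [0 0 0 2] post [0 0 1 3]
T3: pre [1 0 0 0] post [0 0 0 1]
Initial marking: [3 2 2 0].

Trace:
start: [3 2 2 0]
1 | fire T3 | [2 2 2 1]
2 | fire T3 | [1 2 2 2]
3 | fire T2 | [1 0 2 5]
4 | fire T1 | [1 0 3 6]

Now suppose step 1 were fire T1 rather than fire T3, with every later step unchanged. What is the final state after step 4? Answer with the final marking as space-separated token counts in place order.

(re-executing from step 1 with the substitution; state before step 1: [3 2 2 0])
1 | fire T1 | [3 2 2 0]
2 | fire T3 | [2 2 2 1]
3 | fire T2 | [2 0 2 4]
4 | fire T1 | [2 0 3 5]

2 0 3 5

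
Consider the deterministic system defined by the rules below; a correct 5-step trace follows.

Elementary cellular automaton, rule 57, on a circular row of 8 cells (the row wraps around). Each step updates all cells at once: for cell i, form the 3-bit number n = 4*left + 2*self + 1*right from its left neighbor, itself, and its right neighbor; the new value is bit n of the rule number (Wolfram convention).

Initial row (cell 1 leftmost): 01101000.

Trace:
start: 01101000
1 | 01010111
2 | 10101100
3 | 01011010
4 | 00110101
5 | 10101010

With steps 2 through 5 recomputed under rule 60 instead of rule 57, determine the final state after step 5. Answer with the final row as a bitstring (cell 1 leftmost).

(re-executing steps 2..5 under rule 60; state before step 2: 01010111)
2 | 11111100
3 | 10000010
4 | 11000011
5 | 00100010

00100010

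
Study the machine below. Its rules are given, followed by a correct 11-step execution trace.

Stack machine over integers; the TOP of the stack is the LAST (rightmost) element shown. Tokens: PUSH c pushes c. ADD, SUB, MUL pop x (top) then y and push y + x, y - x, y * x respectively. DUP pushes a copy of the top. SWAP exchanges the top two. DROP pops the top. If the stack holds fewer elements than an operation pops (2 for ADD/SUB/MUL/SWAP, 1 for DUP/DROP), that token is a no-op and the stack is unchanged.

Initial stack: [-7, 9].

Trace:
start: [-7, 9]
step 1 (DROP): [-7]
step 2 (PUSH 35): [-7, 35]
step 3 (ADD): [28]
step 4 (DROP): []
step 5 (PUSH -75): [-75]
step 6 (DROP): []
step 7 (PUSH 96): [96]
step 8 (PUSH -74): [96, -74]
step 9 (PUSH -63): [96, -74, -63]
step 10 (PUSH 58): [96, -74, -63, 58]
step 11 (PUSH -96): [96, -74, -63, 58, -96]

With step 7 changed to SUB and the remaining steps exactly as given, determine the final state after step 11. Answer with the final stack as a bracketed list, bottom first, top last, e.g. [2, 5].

(re-executing from step 7 with the substitution; state before step 7: [])
step 7 (SUB): []
step 8 (PUSH -74): [-74]
step 9 (PUSH -63): [-74, -63]
step 10 (PUSH 58): [-74, -63, 58]
step 11 (PUSH -96): [-74, -63, 58, -96]

[-74, -63, 58, -96]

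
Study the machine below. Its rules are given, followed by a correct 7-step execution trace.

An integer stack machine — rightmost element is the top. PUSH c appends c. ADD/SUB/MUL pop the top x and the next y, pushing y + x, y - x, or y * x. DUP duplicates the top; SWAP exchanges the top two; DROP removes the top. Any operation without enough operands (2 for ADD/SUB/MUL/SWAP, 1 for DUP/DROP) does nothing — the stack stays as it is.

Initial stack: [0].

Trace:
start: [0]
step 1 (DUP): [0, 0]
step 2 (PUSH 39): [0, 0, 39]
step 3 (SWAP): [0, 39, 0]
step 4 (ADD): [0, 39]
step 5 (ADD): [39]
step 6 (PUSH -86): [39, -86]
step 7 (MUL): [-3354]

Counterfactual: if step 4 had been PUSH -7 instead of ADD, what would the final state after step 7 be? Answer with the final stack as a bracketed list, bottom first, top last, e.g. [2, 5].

[0, 39, 602]

(re-executing from step 4 with the substitution; state before step 4: [0, 39, 0])
step 4 (PUSH -7): [0, 39, 0, -7]
step 5 (ADD): [0, 39, -7]
step 6 (PUSH -86): [0, 39, -7, -86]
step 7 (MUL): [0, 39, 602]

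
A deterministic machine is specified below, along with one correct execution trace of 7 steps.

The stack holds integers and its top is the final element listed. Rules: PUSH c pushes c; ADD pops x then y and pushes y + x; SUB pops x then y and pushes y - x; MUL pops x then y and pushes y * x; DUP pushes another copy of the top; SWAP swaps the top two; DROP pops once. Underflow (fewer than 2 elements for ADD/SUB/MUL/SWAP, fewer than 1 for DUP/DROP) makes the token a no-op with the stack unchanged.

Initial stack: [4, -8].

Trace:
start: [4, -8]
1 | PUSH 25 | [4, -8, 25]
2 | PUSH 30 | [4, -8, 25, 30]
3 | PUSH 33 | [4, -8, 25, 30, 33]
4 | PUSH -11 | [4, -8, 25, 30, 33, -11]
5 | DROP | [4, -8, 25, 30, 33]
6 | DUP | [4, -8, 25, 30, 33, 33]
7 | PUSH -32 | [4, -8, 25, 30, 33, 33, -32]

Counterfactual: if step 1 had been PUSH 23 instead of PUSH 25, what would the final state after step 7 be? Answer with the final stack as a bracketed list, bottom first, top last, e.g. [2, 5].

[4, -8, 23, 30, 33, 33, -32]

(re-executing from step 1 with the substitution; state before step 1: [4, -8])
1 | PUSH 23 | [4, -8, 23]
2 | PUSH 30 | [4, -8, 23, 30]
3 | PUSH 33 | [4, -8, 23, 30, 33]
4 | PUSH -11 | [4, -8, 23, 30, 33, -11]
5 | DROP | [4, -8, 23, 30, 33]
6 | DUP | [4, -8, 23, 30, 33, 33]
7 | PUSH -32 | [4, -8, 23, 30, 33, 33, -32]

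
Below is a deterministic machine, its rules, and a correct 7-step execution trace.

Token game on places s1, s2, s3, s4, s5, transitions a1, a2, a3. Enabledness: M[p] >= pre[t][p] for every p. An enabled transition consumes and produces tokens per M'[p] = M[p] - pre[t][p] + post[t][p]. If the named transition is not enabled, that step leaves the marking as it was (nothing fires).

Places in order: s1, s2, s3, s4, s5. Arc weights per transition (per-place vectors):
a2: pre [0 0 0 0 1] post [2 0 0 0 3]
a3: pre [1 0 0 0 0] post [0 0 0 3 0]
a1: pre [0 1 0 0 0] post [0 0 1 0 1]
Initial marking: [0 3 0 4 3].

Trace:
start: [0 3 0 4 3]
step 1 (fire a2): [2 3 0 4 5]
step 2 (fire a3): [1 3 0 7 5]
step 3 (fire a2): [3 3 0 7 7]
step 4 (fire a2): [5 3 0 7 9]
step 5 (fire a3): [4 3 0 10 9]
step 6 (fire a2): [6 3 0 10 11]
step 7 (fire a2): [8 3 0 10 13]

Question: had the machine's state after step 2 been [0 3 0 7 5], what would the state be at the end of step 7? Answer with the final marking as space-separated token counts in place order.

7 3 0 10 13

state after step 2 := [0 3 0 7 5]
step 3 (fire a2): [2 3 0 7 7]
step 4 (fire a2): [4 3 0 7 9]
step 5 (fire a3): [3 3 0 10 9]
step 6 (fire a2): [5 3 0 10 11]
step 7 (fire a2): [7 3 0 10 13]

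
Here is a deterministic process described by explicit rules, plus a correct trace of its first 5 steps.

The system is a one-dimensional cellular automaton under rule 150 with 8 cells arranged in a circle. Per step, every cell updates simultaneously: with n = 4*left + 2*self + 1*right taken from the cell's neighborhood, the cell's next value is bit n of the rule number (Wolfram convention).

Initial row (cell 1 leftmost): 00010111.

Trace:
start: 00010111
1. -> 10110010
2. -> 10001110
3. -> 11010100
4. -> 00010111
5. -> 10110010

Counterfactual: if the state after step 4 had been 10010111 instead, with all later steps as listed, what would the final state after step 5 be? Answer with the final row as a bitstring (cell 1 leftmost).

01110011

state after step 4 := 10010111
5. -> 01110011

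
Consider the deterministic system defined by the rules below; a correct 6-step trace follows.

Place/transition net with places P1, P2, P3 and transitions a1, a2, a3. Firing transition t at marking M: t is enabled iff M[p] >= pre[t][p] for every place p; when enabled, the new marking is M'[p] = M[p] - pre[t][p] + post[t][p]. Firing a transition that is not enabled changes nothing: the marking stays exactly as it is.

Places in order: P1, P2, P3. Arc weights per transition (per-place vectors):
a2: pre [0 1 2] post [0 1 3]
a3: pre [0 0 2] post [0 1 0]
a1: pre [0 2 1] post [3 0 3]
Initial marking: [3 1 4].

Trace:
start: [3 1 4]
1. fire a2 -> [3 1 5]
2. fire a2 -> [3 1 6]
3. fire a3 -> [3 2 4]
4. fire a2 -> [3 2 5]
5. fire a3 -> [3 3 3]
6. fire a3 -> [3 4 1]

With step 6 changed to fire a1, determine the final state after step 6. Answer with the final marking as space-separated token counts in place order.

6 1 5

(re-executing from step 6 with the substitution; state before step 6: [3 3 3])
6. fire a1 -> [6 1 5]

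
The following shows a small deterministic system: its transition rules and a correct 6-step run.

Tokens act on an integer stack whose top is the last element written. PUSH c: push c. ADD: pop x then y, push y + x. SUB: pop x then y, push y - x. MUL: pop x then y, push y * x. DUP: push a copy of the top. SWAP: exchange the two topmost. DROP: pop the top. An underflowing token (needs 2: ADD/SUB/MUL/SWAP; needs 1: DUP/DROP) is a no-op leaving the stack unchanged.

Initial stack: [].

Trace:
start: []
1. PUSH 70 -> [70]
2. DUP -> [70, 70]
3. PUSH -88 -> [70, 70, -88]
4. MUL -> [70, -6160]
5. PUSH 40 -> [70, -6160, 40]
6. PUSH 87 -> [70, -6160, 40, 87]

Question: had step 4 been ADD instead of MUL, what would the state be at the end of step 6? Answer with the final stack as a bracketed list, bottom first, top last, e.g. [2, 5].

(re-executing from step 4 with the substitution; state before step 4: [70, 70, -88])
4. ADD -> [70, -18]
5. PUSH 40 -> [70, -18, 40]
6. PUSH 87 -> [70, -18, 40, 87]

[70, -18, 40, 87]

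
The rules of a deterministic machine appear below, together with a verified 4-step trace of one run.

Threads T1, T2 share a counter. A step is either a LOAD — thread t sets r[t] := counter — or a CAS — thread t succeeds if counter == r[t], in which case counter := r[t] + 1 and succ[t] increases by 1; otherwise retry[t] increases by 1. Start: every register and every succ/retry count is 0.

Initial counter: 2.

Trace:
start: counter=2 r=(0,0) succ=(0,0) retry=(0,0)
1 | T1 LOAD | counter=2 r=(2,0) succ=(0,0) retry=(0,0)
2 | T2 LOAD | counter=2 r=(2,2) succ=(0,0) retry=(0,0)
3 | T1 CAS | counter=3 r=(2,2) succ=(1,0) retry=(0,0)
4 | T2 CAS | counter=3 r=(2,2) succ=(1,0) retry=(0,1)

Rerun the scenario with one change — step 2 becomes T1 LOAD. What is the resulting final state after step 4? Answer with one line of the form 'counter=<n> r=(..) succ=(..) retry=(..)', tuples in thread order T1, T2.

counter=3 r=(2,0) succ=(1,0) retry=(0,1)

(re-executing from step 2 with the substitution; state before step 2: counter=2 r=(2,0) succ=(0,0) retry=(0,0))
2 | T1 LOAD | counter=2 r=(2,0) succ=(0,0) retry=(0,0)
3 | T1 CAS | counter=3 r=(2,0) succ=(1,0) retry=(0,0)
4 | T2 CAS | counter=3 r=(2,0) succ=(1,0) retry=(0,1)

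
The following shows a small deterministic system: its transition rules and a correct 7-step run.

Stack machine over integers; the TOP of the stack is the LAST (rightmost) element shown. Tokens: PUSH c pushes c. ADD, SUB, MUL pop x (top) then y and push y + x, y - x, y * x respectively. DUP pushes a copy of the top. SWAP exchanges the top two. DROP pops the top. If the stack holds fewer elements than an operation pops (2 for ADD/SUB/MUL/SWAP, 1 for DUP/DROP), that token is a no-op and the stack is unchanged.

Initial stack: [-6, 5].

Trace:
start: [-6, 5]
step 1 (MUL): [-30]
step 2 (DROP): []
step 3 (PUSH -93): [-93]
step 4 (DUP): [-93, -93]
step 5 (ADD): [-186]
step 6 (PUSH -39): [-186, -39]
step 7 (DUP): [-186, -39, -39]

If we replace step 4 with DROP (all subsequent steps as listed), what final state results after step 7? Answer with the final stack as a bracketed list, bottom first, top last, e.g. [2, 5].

(re-executing from step 4 with the substitution; state before step 4: [-93])
step 4 (DROP): []
step 5 (ADD): []
step 6 (PUSH -39): [-39]
step 7 (DUP): [-39, -39]

[-39, -39]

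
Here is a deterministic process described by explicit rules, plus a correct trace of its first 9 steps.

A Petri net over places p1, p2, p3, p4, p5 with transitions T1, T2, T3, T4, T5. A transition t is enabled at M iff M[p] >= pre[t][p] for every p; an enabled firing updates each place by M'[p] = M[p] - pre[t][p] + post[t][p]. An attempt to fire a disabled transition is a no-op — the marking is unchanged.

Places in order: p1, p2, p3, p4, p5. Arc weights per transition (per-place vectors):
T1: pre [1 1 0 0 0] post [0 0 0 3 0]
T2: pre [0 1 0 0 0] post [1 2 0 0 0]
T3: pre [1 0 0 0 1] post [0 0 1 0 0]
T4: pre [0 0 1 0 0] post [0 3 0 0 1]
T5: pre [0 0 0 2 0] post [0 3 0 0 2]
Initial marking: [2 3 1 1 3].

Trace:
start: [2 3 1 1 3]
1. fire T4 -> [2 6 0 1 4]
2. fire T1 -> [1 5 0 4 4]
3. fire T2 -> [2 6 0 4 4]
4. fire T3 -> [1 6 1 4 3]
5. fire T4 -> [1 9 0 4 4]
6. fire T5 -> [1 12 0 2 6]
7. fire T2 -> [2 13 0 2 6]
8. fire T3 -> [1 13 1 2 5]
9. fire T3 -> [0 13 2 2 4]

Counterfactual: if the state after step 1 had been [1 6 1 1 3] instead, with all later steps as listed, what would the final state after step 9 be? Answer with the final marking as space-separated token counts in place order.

0 13 2 2 4

state after step 1 := [1 6 1 1 3]
2. fire T1 -> [0 5 1 4 3]
3. fire T2 -> [1 6 1 4 3]
4. fire T3 -> [0 6 2 4 2]
5. fire T4 -> [0 9 1 4 3]
6. fire T5 -> [0 12 1 2 5]
7. fire T2 -> [1 13 1 2 5]
8. fire T3 -> [0 13 2 2 4]
9. fire T3 -> [0 13 2 2 4]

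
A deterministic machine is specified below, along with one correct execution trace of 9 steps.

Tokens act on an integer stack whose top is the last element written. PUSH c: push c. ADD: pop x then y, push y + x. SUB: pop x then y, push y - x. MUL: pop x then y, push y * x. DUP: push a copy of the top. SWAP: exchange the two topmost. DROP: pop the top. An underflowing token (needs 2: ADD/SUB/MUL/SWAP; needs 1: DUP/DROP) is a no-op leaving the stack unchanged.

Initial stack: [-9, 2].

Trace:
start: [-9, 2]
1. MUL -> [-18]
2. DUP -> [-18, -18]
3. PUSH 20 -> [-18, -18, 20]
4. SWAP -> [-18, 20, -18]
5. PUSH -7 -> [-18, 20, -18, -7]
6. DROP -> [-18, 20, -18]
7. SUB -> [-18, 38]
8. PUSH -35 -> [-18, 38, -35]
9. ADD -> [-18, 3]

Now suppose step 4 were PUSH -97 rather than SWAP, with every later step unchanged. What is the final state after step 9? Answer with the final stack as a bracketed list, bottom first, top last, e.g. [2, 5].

[-18, -18, 82]

(re-executing from step 4 with the substitution; state before step 4: [-18, -18, 20])
4. PUSH -97 -> [-18, -18, 20, -97]
5. PUSH -7 -> [-18, -18, 20, -97, -7]
6. DROP -> [-18, -18, 20, -97]
7. SUB -> [-18, -18, 117]
8. PUSH -35 -> [-18, -18, 117, -35]
9. ADD -> [-18, -18, 82]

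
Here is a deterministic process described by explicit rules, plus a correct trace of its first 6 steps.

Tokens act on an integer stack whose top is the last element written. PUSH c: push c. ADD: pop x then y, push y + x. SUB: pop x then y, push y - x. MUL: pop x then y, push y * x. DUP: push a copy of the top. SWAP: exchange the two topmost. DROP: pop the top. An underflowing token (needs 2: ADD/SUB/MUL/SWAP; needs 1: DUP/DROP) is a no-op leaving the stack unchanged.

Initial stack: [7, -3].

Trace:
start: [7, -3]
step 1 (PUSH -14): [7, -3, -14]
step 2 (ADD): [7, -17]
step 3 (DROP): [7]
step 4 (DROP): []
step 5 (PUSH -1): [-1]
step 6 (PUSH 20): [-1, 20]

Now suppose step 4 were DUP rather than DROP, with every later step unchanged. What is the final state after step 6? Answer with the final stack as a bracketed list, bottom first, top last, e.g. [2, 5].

(re-executing from step 4 with the substitution; state before step 4: [7])
step 4 (DUP): [7, 7]
step 5 (PUSH -1): [7, 7, -1]
step 6 (PUSH 20): [7, 7, -1, 20]

[7, 7, -1, 20]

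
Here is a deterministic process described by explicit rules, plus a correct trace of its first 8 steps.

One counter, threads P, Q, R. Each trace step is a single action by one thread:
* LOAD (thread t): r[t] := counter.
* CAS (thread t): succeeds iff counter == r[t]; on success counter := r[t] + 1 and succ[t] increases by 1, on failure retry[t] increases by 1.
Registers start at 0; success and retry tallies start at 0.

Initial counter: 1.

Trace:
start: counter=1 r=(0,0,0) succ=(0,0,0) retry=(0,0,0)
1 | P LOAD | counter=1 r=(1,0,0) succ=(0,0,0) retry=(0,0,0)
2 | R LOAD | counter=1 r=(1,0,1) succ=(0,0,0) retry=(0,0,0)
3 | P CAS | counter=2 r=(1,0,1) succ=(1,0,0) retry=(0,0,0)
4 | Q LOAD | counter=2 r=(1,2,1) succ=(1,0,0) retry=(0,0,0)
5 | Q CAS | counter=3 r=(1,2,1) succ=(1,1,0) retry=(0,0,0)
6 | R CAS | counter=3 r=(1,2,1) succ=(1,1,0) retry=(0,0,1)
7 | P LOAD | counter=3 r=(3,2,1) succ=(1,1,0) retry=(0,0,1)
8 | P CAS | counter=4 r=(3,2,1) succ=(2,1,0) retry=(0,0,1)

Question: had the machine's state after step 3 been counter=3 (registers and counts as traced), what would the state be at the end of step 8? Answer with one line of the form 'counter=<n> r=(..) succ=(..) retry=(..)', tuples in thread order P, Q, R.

state after step 3 := counter=3 r=(1,0,1) succ=(1,0,0) retry=(0,0,0)
4 | Q LOAD | counter=3 r=(1,3,1) succ=(1,0,0) retry=(0,0,0)
5 | Q CAS | counter=4 r=(1,3,1) succ=(1,1,0) retry=(0,0,0)
6 | R CAS | counter=4 r=(1,3,1) succ=(1,1,0) retry=(0,0,1)
7 | P LOAD | counter=4 r=(4,3,1) succ=(1,1,0) retry=(0,0,1)
8 | P CAS | counter=5 r=(4,3,1) succ=(2,1,0) retry=(0,0,1)

counter=5 r=(4,3,1) succ=(2,1,0) retry=(0,0,1)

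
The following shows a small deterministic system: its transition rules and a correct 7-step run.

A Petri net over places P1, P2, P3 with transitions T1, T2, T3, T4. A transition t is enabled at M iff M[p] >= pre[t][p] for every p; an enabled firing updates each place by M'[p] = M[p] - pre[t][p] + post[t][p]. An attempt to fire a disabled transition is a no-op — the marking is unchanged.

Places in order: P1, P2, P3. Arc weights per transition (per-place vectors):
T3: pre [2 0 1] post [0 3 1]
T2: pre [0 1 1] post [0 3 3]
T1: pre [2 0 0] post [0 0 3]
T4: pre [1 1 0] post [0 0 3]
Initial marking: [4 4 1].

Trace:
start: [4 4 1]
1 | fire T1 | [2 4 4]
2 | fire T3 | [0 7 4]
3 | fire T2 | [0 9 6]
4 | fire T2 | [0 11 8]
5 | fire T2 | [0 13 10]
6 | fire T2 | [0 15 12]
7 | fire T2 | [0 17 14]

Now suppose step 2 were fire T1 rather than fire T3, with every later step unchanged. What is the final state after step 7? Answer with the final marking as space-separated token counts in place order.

(re-executing from step 2 with the substitution; state before step 2: [2 4 4])
2 | fire T1 | [0 4 7]
3 | fire T2 | [0 6 9]
4 | fire T2 | [0 8 11]
5 | fire T2 | [0 10 13]
6 | fire T2 | [0 12 15]
7 | fire T2 | [0 14 17]

0 14 17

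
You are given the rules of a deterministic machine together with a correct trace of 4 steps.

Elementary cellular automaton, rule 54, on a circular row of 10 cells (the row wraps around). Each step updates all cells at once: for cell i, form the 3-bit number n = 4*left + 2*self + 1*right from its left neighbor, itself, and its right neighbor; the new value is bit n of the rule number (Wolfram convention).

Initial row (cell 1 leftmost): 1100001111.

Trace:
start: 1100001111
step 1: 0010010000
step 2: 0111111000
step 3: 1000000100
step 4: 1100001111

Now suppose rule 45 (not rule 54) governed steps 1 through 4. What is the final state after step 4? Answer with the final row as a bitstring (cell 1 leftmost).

1010001100

(re-executing steps 1..4 under rule 45; state before step 1: 1100001111)
step 1: 0001101000
step 2: 1101011011
step 3: 0011110110
step 4: 1010001100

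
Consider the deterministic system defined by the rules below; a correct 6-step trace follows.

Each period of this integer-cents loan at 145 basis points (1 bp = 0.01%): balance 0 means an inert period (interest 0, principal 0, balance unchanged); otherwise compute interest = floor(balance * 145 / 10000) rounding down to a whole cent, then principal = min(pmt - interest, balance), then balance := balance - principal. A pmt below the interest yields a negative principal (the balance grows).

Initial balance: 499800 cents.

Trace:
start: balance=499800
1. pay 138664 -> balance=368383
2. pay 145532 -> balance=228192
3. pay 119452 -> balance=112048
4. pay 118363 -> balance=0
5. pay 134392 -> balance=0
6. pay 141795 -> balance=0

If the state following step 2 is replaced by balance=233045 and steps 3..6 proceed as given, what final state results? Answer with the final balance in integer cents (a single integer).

0

state after step 2 := balance=233045
3. pay 119452 -> balance=116972
4. pay 118363 -> balance=305
5. pay 134392 -> balance=0
6. pay 141795 -> balance=0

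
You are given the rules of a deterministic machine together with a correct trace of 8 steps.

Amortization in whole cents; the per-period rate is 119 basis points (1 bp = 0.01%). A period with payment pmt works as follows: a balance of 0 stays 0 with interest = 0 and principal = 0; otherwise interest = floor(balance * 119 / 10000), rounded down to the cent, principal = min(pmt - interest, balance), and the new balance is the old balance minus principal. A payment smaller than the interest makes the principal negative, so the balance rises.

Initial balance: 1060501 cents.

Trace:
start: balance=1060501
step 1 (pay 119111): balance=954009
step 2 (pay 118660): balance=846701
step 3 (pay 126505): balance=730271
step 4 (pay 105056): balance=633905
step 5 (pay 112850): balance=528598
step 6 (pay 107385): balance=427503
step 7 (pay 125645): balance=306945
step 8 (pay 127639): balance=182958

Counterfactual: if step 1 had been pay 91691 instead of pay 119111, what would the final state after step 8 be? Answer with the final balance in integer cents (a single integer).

(re-executing from step 1 with the substitution; state before step 1: balance=1060501)
step 1 (pay 91691): balance=981429
step 2 (pay 118660): balance=874448
step 3 (pay 126505): balance=758348
step 4 (pay 105056): balance=662316
step 5 (pay 112850): balance=557347
step 6 (pay 107385): balance=456594
step 7 (pay 125645): balance=336382
step 8 (pay 127639): balance=212745

212745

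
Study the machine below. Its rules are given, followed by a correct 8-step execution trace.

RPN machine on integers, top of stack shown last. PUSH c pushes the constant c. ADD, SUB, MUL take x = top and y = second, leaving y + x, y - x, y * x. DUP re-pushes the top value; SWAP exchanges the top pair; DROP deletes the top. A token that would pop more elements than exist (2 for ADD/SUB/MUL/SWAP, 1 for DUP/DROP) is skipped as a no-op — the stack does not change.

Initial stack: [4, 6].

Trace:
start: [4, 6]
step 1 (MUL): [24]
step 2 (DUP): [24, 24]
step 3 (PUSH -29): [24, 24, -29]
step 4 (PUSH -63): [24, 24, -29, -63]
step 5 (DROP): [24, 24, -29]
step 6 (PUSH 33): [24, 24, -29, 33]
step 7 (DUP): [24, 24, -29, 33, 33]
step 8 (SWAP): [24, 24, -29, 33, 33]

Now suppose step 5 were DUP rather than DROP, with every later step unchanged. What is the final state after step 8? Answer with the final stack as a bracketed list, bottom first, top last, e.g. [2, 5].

(re-executing from step 5 with the substitution; state before step 5: [24, 24, -29, -63])
step 5 (DUP): [24, 24, -29, -63, -63]
step 6 (PUSH 33): [24, 24, -29, -63, -63, 33]
step 7 (DUP): [24, 24, -29, -63, -63, 33, 33]
step 8 (SWAP): [24, 24, -29, -63, -63, 33, 33]

[24, 24, -29, -63, -63, 33, 33]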